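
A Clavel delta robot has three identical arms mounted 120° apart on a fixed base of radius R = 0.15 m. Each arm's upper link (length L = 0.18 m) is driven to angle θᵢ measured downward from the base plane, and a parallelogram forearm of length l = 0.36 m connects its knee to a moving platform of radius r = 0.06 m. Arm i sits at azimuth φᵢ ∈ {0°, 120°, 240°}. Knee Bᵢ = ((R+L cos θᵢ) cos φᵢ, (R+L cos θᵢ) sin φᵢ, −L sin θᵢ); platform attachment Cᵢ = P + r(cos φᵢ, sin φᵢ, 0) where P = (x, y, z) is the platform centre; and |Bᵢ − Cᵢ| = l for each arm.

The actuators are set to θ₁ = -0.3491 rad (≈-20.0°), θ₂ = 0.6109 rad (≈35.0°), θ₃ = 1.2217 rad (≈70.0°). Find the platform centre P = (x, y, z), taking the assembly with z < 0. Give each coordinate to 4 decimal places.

S1 = (0.2591·cos0.0°, 0.2591·sin0.0°, 0.0616) = (0.2591, 0.0000, 0.0616)
S2 = (0.2374·cos120.0°, 0.2374·sin120.0°, -0.1032) = (-0.1187, 0.2056, -0.1032)
φ3=240.0°: virtual centre (-0.0758, -0.1313, -0.1691), radius l
|S₂|²−|S₁|² = -0.0039;  |S₃|²−|S₁|² = -0.0194
[-0.7557 0.4113 -0.3296]·P = -0.0039;  [-0.6699 -0.2625 -0.4614]·P = -0.0194
Cramer: x(z) = 0.0190-0.5831z;  y(z) = 0.0254-0.2699z
quadratic in z: (1.4128)z²+(0.1432)z+(-0.0675)=0, √Δ=0.6339 → z ∈ {-0.2750, 0.1737}; z = -0.2750 (taking z<0)
x = 0.1793, y = 0.0996

(0.1793, 0.0996, -0.2750)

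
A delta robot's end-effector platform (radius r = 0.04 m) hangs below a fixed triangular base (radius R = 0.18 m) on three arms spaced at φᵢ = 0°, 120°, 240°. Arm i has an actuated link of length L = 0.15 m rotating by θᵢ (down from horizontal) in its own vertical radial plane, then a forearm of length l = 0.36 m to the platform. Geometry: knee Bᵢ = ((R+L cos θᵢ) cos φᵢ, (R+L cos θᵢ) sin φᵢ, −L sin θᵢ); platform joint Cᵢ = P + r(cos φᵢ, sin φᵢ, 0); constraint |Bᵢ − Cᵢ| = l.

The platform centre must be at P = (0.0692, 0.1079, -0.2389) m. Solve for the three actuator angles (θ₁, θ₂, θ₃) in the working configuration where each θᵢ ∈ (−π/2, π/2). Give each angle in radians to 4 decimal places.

θ₁ = -0.1747, θ₂ = -0.0869, θ₃ = 1.0472

arm 1 (φ=0.0°): x'=0.0692, y'=0.1079
  e−x'=0.0708;  (l²−L²−(e−x')²−y'²−z²)/2L = 0.1112
  √(A²+B²)=0.2492;  θ1 = -1.2827+1.1080 ≈ -0.1747
φ2=120.0° → target in arm frame (0.0588, -0.1139)
  A=0.0812, B=-0.2389, C=(l²−L²−A²−y'²−z²)/(2L)=0.1016
  γ=atan2(-0.2389,0.0812)=-1.2433;  ψ=arccos(0.4026)=1.1565;  θ2=γ+ψ≈-0.0869
arm 3 (φ=240.0°): x'=-0.1280, y'=0.0060
  A=0.2680, B=-0.2389, C=(l²−L²−A²−y'²−z²)/(2L)=-0.0729
  √(A²+B²)=0.3591;  θ3 = -0.7280+1.7751 ≈ 1.0472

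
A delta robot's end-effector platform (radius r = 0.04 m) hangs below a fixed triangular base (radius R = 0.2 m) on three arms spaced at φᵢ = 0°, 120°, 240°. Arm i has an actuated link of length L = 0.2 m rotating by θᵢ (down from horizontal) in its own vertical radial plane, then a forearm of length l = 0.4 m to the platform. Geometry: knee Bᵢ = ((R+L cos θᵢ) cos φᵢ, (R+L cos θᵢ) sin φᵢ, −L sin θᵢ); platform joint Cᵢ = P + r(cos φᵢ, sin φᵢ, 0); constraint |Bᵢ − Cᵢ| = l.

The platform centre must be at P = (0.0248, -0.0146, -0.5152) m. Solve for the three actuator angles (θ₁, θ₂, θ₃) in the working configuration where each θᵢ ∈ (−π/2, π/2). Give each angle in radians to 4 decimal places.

θ₁ = 1.1345, θ₂ = 1.3088, θ₃ = 1.2216

arm 1 (φ=0.0°): x'=0.0248, y'=-0.0146
  A cos θ + B sin θ = C:  0.1352·cos θ + -0.5152·sin θ = -0.4098
  γ=atan2(-0.5152,0.1352)=-1.3142;  ψ=arccos(-0.7694)=2.4487;  θ1=γ+ψ≈1.1345
φ2=120.0° → target in arm frame (-0.0250, -0.0142)
  A cos θ + B sin θ = C:  0.1850·cos θ + -0.5152·sin θ = -0.4497
  √(A²+B²)=0.5474;  θ2 = -1.2260+2.5348 ≈ 1.3088
φ3=240.0° → target in arm frame (0.0002, 0.0288)
  e−x'=0.1598;  (l²−L²−(e−x')²−y'²−z²)/2L = -0.4295
  γ=atan2(-0.5152,0.1598)=-1.2701;  ψ=arccos(-0.7962)=2.4917;  θ3=γ+ψ≈1.2216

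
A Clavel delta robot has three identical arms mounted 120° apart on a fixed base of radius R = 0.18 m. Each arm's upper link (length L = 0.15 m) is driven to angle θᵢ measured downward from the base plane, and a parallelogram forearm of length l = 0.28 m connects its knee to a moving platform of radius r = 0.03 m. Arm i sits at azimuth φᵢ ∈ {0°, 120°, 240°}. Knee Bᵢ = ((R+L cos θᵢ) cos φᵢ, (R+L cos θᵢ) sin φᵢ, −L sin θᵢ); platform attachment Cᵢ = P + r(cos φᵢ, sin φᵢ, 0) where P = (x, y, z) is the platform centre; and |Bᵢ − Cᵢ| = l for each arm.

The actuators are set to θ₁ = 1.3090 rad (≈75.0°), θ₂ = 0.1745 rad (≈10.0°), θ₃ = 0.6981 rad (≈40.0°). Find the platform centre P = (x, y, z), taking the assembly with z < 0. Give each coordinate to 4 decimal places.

(-0.0868, 0.0334, -0.1815)

arm 1 at φ=0.0°: e+L cos θ1 = 0.1888;  O1 = (0.1888, 0.0000, -0.1449)
arm 2 at φ=120.0°: e+L cos θ2 = 0.2977;  O2 = (-0.1489, 0.2578, -0.0260)
φ3=240.0°: virtual centre (-0.1325, -0.2294, -0.0964), radius l
|O₂|²−|O₁|² = 0.0327;  |O₃|²−|O₁|² = 0.0228
linear system: -0.6754x+0.5157y = 0.0327−0.2377z; -0.6426x+-0.4588y = 0.0228−0.0969z
Cramer: x(z) = -0.0417+0.2480z;  y(z) = 0.0087-0.1361z
sphere 1 gives Az²+Bz+C=0 with A=1.0800, B=0.1730, C=-0.0042;  B²−4AC=0.0480;  roots -0.1815, 0.0213;  negative root z = -0.1815
x = -0.0868, y = 0.0334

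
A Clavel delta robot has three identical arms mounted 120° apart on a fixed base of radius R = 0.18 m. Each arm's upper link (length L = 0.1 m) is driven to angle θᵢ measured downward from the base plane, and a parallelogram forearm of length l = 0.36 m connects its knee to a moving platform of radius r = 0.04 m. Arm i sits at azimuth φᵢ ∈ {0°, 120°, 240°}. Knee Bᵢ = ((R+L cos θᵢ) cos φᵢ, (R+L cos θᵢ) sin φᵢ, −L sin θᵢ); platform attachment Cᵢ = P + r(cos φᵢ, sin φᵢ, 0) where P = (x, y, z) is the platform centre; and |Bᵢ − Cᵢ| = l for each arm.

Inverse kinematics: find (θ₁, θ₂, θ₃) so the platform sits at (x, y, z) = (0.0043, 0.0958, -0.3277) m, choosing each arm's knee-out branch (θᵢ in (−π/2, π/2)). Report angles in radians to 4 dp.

θ₁ = 0.6111, θ₂ = 0.0878, θ₃ = 1.1351

φ1=0.0° → target in arm frame (0.0043, 0.0958)
  A cos θ + B sin θ = C:  0.1357·cos θ + -0.3277·sin θ = -0.0769
  γ=atan2(-0.3277,0.1357)=-1.1782;  ψ=arccos(-0.2168)=1.7893;  θ1=γ+ψ≈0.6111
rotate P by −φ2: (0.0808, -0.0516, -0.3277)
  A cos θ + B sin θ = C:  0.0592·cos θ + -0.3277·sin θ = 0.0302
  √(A²+B²)=0.3330;  θ2 = -1.3921+1.4799 ≈ 0.0878
arm 3 (φ=240.0°): x'=-0.0851, y'=-0.0442
  e−x'=0.2251;  (l²−L²−(e−x')²−y'²−z²)/2L = -0.2021
  γ=atan2(-0.3277,0.2251)=-0.9689;  ψ=arccos(-0.5083)=2.1040;  θ3=γ+ψ≈1.1351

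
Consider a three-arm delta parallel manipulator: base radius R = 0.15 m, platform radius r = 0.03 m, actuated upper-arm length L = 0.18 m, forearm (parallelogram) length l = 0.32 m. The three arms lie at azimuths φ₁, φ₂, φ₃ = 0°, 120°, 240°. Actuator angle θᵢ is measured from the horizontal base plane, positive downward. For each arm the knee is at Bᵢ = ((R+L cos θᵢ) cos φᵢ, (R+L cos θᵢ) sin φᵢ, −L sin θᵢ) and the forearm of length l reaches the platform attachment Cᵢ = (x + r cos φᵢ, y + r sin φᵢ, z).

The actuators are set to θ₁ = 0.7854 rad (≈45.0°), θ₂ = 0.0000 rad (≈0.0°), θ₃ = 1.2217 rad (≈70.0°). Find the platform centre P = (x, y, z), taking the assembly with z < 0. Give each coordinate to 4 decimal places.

(-0.0088, 0.1384, -0.2602)

φ1=0.0°: virtual centre (0.2473, 0.0000, -0.1273), radius l
arm 2 at φ=120.0°: (R−r)+L cos θ2 = 0.3000;  S2 = (-0.1500, 0.2598, 0.0000)
arm 3 at φ=240.0°: (R−r)+L cos θ3 = 0.1816;  S3 = (-0.0908, -0.1572, -0.1691)
eliminate P² terms by subtracting sphere 1 from 2 and 3
linear system: -0.7946x+0.5196y = 0.0127−0.2546z; -0.6761x+-0.3145y = -0.0158−-0.0837z
Cramer: x(z) = 0.0070+0.0608z;  y(z) = 0.0351-0.3969z
quadratic in z: (1.1613)z²+(0.1975)z+(-0.0272)=0, √Δ=0.4069 → z ∈ {-0.2602, 0.0901}; z = -0.2602 (taking z<0)
x = -0.0088, y = 0.1384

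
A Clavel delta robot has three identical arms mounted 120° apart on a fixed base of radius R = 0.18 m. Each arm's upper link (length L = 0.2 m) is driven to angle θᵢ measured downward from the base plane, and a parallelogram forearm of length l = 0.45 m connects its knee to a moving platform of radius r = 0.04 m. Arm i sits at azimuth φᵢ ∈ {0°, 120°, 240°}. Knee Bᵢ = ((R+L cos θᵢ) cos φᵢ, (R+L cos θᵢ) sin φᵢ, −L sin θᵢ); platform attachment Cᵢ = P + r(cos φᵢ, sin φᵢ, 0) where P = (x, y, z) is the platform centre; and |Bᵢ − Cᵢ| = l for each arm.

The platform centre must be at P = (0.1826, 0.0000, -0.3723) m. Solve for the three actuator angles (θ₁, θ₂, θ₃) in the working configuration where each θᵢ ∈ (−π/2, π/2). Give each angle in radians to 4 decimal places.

φ1=0.0° → target in arm frame (0.1826, 0.0000)
  A cos θ + B sin θ = C:  -0.0426·cos θ + -0.3723·sin θ = 0.0552
  θ1 = atan2(B,A) + arccos(C/0.3747) = -0.2618
arm 2 (φ=120.0°): x'=-0.0913, y'=-0.1581
  e−x'=0.2313;  (l²−L²−(e−x')²−y'²−z²)/2L = -0.1365
  √(A²+B²)=0.4383;  θ2 = -1.0149+1.8876 ≈ 0.8727
φ3=240.0° → target in arm frame (-0.0913, 0.1581)
  A=0.2313, B=-0.3723, C=(l²−L²−A²−y'²−z²)/(2L)=-0.1365
  γ=atan2(-0.3723,0.2313)=-1.0149;  ψ=arccos(-0.3115)=1.8876;  θ3=γ+ψ≈0.8727

θ₁ = -0.2618, θ₂ = 0.8727, θ₃ = 0.8727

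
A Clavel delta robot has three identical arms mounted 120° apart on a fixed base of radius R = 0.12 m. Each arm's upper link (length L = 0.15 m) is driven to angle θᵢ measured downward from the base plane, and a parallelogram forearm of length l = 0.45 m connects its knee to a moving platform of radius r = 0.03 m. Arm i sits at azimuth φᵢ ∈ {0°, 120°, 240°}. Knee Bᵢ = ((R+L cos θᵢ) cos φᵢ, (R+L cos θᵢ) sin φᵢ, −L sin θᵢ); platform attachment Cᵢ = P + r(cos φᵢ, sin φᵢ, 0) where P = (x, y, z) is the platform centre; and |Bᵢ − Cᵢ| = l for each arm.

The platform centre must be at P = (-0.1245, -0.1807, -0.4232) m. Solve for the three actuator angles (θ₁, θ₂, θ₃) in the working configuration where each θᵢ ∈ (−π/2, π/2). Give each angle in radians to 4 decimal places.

θ₁ = 1.0471, θ₂ = 0.9601, θ₃ = -0.1746

rotate P by −φ1: (-0.1245, -0.1807, -0.4232)
  A cos θ + B sin θ = C:  0.2145·cos θ + -0.4232·sin θ = -0.2592
  θ1 = atan2(B,A) + arccos(C/0.4745) = 1.0471
rotate P by −φ2: (-0.0942, 0.1982, -0.4232)
  A=0.1842, B=-0.4232, C=(l²−L²−A²−y'²−z²)/(2L)=-0.2410
  √(A²+B²)=0.4616;  θ2 = -1.1602+2.1203 ≈ 0.9601
arm 3 (φ=240.0°): x'=0.2187, y'=-0.0175
  e−x'=-0.1287;  (l²−L²−(e−x')²−y'²−z²)/2L = -0.0533
  √(A²+B²)=0.4423;  θ3 = -1.8661+1.6915 ≈ -0.1746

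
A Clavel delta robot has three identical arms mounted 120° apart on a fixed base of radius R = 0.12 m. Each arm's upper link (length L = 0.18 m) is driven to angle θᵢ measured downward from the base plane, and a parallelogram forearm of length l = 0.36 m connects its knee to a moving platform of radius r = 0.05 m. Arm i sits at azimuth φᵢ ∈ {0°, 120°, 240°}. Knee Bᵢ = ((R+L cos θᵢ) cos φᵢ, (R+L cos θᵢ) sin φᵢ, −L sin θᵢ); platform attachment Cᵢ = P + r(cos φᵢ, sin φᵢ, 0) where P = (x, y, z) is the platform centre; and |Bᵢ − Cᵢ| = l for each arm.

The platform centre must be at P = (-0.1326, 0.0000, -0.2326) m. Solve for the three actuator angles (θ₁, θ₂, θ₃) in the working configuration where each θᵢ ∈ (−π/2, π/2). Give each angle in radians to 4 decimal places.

φ1=0.0° → target in arm frame (-0.1326, 0.0000)
  A=0.2026, B=-0.2326, C=(l²−L²−A²−y'²−z²)/(2L)=0.0057
  θ1 = atan2(B,A) + arccos(C/0.3085) = 0.6981
rotate P by −φ2: (0.0663, 0.1148, -0.2326)
  e−x'=0.0037;  (l²−L²−(e−x')²−y'²−z²)/2L = 0.0830
  γ=atan2(-0.2326,0.0037)=-1.5549;  ψ=arccos(0.3570)=1.2058;  θ2=γ+ψ≈-0.3491
arm 3 (φ=240.0°): x'=0.0663, y'=-0.1148
  A cos θ + B sin θ = C:  0.0037·cos θ + -0.2326·sin θ = 0.0830
  √(A²+B²)=0.2326;  θ3 = -1.5549+1.2058 ≈ -0.3491

θ₁ = 0.6981, θ₂ = -0.3491, θ₃ = -0.3491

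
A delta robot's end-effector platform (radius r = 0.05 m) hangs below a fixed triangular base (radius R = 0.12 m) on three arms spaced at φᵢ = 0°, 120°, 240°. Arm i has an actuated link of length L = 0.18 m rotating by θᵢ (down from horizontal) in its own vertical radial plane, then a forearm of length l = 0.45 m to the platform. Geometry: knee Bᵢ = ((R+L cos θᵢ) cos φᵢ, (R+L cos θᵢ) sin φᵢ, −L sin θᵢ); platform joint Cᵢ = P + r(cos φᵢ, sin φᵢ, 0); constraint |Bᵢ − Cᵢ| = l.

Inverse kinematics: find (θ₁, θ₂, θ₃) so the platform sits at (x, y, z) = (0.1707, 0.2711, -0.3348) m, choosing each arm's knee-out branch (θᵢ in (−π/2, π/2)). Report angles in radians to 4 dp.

θ₁ = -0.0871, θ₂ = 0.0001, θ₃ = 1.3965

rotate P by −φ1: (0.1707, 0.2711, -0.3348)
  A cos θ + B sin θ = C:  -0.1007·cos θ + -0.3348·sin θ = -0.0712
  γ=atan2(-0.3348,-0.1007)=-1.8630;  ψ=arccos(-0.2036)=1.7758;  θ1=γ+ψ≈-0.0871
rotate P by −φ2: (0.1494, -0.2834, -0.3348)
  e−x'=-0.0794;  (l²−L²−(e−x')²−y'²−z²)/2L = -0.0795
  √(A²+B²)=0.3441;  θ2 = -1.8037+1.8038 ≈ 0.0001
arm 3 (φ=240.0°): x'=-0.3201, y'=0.0123
  A cos θ + B sin θ = C:  0.3901·cos θ + -0.3348·sin θ = -0.2621
  γ=atan2(-0.3348,0.3901)=-0.7092;  ψ=arccos(-0.5098)=2.1057;  θ3=γ+ψ≈1.3965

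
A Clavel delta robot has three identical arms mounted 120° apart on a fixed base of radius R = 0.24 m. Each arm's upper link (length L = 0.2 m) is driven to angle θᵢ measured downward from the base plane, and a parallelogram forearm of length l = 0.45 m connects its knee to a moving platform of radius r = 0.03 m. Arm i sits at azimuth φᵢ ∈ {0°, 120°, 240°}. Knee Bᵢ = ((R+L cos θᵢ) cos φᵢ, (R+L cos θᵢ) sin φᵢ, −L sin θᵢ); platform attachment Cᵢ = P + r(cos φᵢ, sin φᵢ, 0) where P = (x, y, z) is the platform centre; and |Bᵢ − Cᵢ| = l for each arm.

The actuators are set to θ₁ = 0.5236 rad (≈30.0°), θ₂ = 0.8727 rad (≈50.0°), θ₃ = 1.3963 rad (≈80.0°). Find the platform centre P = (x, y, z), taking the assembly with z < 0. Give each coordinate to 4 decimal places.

arm 1 at φ=0.0°: ρ1 = 0.3832;  centre 1 = (0.3832, 0.0000, -0.1000)
φ2=120.0°: virtual centre (-0.1693, 0.2932, -0.1532), radius l
φ3=240.0°: virtual centre (-0.1224, -0.2119, -0.1970), radius l
eliminate P² terms by subtracting sphere 1 from 2 and 3
[-1.1050 0.5864 -0.1064]·P = -0.0188;  [-1.0111 -0.4239 -0.1939]·P = -0.0582
det = 1.0613;  x = 0.0396+-0.1497z,  y = 0.0427+-0.1005z
sphere 1 gives Az²+Bz+C=0 with A=1.0325, B=0.2943, C=-0.0726;  B²−4AC=0.3866;  roots -0.4436, 0.1586;  negative root z = -0.4436
x = 0.1060, y = 0.0873

(0.1060, 0.0873, -0.4436)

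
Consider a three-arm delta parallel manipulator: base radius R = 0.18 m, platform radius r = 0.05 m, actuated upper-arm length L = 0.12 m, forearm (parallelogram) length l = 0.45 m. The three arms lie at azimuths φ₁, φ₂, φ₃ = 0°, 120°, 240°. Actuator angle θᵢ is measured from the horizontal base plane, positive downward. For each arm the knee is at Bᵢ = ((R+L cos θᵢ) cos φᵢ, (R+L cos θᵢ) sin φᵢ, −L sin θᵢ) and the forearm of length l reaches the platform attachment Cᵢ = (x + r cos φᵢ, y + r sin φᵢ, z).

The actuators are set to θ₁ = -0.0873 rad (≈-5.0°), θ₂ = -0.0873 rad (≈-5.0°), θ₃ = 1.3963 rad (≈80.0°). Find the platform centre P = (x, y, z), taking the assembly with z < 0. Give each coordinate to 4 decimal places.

φ1=0.0°: virtual centre (0.2495, 0.0000, 0.0105), radius l
φ2=120.0°: virtual centre (-0.1248, 0.2161, 0.0105), radius l
arm 3 at φ=240.0°: (R−r)+L cos θ3 = 0.1508;  S3 = (-0.0754, -0.1306, -0.1182)
subtract pairs → two planes through P
linear system: -0.7486x+0.4322y = 0.0000−0.0000z; -0.6499x+-0.2613y = -0.0257−-0.2573z
det = 0.4765;  x = 0.0233+-0.2334z,  y = 0.0403+-0.4042z
into |P−S₁|² = l²: 1.2179z² + 0.0521z + -0.1496 = 0;  Δ = 0.7313;  z = -0.3725 or 0.3297 → z<0 root = -0.3725
x = 0.1102, y = 0.1909

(0.1102, 0.1909, -0.3725)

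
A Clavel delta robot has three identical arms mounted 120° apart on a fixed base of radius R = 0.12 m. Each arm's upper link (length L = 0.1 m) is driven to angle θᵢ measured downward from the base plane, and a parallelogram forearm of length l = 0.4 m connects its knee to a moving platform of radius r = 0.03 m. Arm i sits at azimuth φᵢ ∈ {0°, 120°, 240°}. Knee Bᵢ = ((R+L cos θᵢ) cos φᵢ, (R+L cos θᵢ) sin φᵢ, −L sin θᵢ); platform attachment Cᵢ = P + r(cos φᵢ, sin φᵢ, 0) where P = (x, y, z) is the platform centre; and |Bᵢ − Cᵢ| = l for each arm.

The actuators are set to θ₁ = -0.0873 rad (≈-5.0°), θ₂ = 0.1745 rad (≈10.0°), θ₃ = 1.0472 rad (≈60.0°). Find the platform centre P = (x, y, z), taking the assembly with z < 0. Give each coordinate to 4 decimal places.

(0.0984, 0.1124, -0.3642)

O1 = (0.1896·cos0.0°, 0.1896·sin0.0°, 0.0087) = (0.1896, 0.0000, 0.0087)
O2 = (0.1885·cos120.0°, 0.1885·sin120.0°, -0.0174) = (-0.0942, 0.1632, -0.0174)
O3 = (0.1400·cos240.0°, 0.1400·sin240.0°, -0.0866) = (-0.0700, -0.1212, -0.0866)
eliminate P² terms by subtracting sphere 1 from 2 and 3
linear system: -0.5677x+0.3265y = -0.0002−-0.0522z; -0.5192x+-0.2425y = -0.0089−-0.1906z
det = 0.3072;  x = 0.0097+-0.2438z,  y = 0.0162+-0.2642z
sphere 1 gives Az²+Bz+C=0 with A=1.1292, B=0.0618, C=-0.1273;  B²−4AC=0.5787;  roots -0.3642, 0.3095;  negative root z = -0.3642
x = 0.0984, y = 0.1124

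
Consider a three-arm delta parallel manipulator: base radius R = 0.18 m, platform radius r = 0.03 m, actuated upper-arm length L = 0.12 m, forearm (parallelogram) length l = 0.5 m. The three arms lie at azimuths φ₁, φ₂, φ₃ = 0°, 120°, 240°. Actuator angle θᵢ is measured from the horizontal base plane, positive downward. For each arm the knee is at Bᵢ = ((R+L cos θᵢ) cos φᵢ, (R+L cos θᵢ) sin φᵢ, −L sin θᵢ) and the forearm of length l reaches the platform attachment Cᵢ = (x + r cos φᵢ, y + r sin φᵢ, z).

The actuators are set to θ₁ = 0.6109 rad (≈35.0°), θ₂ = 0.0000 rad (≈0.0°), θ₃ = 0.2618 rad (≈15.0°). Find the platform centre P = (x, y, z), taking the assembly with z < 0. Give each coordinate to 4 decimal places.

centre 1 = (0.2483·cos0.0°, 0.2483·sin0.0°, -0.0688) = (0.2483, 0.0000, -0.0688)
φ2=120.0°: virtual centre (-0.1350, 0.2338, 0.0000), radius l
centre 3 = (0.2659·cos240.0°, 0.2659·sin240.0°, -0.0311) = (-0.1330, -0.2303, -0.0311)
subtract pairs → two planes through P
[-0.7666 0.4677 0.1377]·P = 0.0065;  [-0.7625 -0.4606 0.0755]·P = 0.0053
det = 0.7097;  x = -0.0077+0.1391z,  y = 0.0013+-0.0663z
sphere 1 gives Az²+Bz+C=0 with A=1.0238, B=0.0663, C=-0.1797;  B²−4AC=0.7404;  roots -0.4526, 0.3879;  negative root z = -0.4526
x = -0.0707, y = 0.0313

(-0.0707, 0.0313, -0.4526)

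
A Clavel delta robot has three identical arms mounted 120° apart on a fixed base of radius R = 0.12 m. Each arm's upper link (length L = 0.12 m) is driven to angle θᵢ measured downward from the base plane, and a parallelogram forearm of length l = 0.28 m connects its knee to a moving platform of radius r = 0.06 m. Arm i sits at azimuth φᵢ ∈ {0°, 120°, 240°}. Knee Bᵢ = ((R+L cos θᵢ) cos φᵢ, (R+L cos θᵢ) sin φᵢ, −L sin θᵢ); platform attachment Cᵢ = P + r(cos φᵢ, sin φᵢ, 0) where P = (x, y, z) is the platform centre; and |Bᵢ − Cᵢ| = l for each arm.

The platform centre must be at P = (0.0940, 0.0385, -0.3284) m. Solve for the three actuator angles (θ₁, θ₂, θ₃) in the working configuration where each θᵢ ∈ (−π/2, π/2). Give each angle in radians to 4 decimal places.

φ1=0.0° → target in arm frame (0.0940, 0.0385)
  A=-0.0340, B=-0.3284, C=(l²−L²−A²−y'²−z²)/(2L)=-0.1937
  γ=atan2(-0.3284,-0.0340)=-1.6740;  ψ=arccos(-0.5867)=2.1977;  θ1=γ+ψ≈0.5238
arm 2 (φ=120.0°): x'=-0.0137, y'=-0.1007
  A cos θ + B sin θ = C:  0.0737·cos θ + -0.3284·sin θ = -0.2475
  √(A²+B²)=0.3366;  θ2 = -1.3502+2.3971 ≈ 1.0469
φ3=240.0° → target in arm frame (-0.0803, 0.0622)
  A=0.1403, B=-0.3284, C=(l²−L²−A²−y'²−z²)/(2L)=-0.2809
  γ=atan2(-0.3284,0.1403)=-1.1669;  ψ=arccos(-0.7864)=2.4758;  θ3=γ+ψ≈1.3089

θ₁ = 0.5238, θ₂ = 1.0469, θ₃ = 1.3089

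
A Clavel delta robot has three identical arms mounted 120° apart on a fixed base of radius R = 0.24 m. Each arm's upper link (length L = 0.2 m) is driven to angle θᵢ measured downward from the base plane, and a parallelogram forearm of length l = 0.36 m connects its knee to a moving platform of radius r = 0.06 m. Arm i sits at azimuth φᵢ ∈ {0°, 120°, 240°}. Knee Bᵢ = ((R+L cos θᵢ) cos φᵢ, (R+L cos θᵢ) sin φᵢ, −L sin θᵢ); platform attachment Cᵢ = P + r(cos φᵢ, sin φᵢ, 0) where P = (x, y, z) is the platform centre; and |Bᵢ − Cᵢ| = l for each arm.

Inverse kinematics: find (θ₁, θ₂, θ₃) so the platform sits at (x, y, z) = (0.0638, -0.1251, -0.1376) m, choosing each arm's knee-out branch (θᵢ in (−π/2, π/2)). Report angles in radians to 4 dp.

θ₁ = 0.0871, θ₂ = 1.3961, θ₃ = -0.0873

rotate P by −φ1: (0.0638, -0.1251, -0.1376)
  A cos θ + B sin θ = C:  0.1162·cos θ + -0.1376·sin θ = 0.1038
  √(A²+B²)=0.1801;  θ1 = -0.8695+0.9567 ≈ 0.0871
φ2=120.0° → target in arm frame (-0.1402, 0.0073)
  A=0.3202, B=-0.1376, C=(l²−L²−A²−y'²−z²)/(2L)=-0.0799
  θ2 = atan2(B,A) + arccos(C/0.3486) = 1.3961
φ3=240.0° → target in arm frame (0.0764, 0.1178)
  A=0.1036, B=-0.1376, C=(l²−L²−A²−y'²−z²)/(2L)=0.1152
  θ3 = atan2(B,A) + arccos(C/0.1722) = -0.0873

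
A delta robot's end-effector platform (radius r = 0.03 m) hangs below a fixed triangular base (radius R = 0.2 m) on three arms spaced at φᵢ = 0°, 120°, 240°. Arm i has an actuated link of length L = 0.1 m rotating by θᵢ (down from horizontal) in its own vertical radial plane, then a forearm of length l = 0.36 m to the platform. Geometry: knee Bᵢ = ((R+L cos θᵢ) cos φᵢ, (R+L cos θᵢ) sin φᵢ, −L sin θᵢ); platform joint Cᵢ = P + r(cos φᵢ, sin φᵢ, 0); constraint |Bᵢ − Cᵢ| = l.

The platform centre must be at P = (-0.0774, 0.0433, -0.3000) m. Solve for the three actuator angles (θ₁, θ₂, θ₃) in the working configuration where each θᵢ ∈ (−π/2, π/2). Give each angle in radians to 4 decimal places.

θ₁ = 1.1347, θ₂ = 0.0003, θ₃ = 0.6108

φ1=0.0° → target in arm frame (-0.0774, 0.0433)
  A=0.2474, B=-0.3000, C=(l²−L²−A²−y'²−z²)/(2L)=-0.1674
  θ1 = atan2(B,A) + arccos(C/0.3889) = 1.1347
arm 2 (φ=120.0°): x'=0.0762, y'=0.0454
  A=0.0938, B=-0.3000, C=(l²−L²−A²−y'²−z²)/(2L)=0.0937
  √(A²+B²)=0.3143;  θ2 = -1.2678+1.2681 ≈ 0.0003
arm 3 (φ=240.0°): x'=0.0012, y'=-0.0887
  e−x'=0.1688;  (l²−L²−(e−x')²−y'²−z²)/2L = -0.0338
  √(A²+B²)=0.3442;  θ3 = -1.0583+1.6691 ≈ 0.6108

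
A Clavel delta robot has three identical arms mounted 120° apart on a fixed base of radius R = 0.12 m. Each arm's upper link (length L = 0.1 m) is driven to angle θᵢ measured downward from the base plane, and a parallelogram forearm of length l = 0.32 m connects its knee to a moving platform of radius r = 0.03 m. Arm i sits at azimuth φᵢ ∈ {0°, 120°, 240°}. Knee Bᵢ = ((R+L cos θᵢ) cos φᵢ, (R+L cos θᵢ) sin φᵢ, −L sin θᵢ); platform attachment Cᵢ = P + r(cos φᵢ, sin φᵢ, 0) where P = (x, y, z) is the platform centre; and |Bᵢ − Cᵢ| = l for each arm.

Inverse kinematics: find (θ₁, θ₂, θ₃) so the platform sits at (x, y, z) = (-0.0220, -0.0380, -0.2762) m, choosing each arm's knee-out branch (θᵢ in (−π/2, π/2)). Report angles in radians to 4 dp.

φ1=0.0° → target in arm frame (-0.0220, -0.0380)
  A cos θ + B sin θ = C:  0.1120·cos θ + -0.2762·sin θ = 0.0106
  √(A²+B²)=0.2980;  θ1 = -1.1856+1.5351 ≈ 0.3496
φ2=120.0° → target in arm frame (-0.0219, 0.0381)
  A cos θ + B sin θ = C:  0.1119·cos θ + -0.2762·sin θ = 0.0107
  θ2 = atan2(B,A) + arccos(C/0.2980) = 0.3490
rotate P by −φ3: (0.0439, -0.0001, -0.2762)
  A=0.0461, B=-0.2762, C=(l²−L²−A²−y'²−z²)/(2L)=0.0699
  θ3 = atan2(B,A) + arccos(C/0.2800) = -0.0871

θ₁ = 0.3496, θ₂ = 0.3490, θ₃ = -0.0871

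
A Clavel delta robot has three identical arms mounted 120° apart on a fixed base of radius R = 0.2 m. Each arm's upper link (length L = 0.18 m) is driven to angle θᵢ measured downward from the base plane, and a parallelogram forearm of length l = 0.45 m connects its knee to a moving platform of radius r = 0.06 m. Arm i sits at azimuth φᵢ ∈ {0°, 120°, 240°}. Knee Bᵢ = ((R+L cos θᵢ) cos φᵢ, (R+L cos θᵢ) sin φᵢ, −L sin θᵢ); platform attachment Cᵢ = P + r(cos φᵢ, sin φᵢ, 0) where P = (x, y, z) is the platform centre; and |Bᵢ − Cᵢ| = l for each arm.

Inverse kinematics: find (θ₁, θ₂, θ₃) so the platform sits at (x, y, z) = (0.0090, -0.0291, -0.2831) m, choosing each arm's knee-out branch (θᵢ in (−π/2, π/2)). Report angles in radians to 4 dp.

θ₁ = -0.2620, θ₂ = -0.0002, θ₃ = -0.3492

φ1=0.0° → target in arm frame (0.0090, -0.0291)
  e−x'=0.1310;  (l²−L²−(e−x')²−y'²−z²)/2L = 0.1999
  √(A²+B²)=0.3119;  θ1 = -1.1374+0.8754 ≈ -0.2620
arm 2 (φ=120.0°): x'=-0.0297, y'=0.0068
  A cos θ + B sin θ = C:  0.1697·cos θ + -0.2831·sin θ = 0.1698
  √(A²+B²)=0.3301;  θ2 = -1.0308+1.0306 ≈ -0.0002
rotate P by −φ3: (0.0207, 0.0223, -0.2831)
  e−x'=0.1193;  (l²−L²−(e−x')²−y'²−z²)/2L = 0.2090
  √(A²+B²)=0.3072;  θ3 = -1.1720+0.8228 ≈ -0.3492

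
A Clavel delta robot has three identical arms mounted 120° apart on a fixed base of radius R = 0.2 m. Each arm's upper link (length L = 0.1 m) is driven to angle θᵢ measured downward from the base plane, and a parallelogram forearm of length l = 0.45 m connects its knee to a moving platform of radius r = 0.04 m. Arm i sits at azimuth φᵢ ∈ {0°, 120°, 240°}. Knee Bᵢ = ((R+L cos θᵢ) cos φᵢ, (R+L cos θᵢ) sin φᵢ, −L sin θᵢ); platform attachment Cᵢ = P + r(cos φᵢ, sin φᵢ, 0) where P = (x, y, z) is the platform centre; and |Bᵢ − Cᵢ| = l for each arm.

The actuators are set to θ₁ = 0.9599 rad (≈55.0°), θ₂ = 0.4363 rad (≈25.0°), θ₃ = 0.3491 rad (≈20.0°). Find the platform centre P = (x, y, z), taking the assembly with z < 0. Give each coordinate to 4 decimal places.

arm 1 at φ=0.0°: e+L cos θ1 = 0.2174;  S1 = (0.2174, 0.0000, -0.0819)
φ2=120.0°: virtual centre (-0.1253, 0.2171, -0.0423), radius l
φ3=240.0°: virtual centre (-0.1270, -0.2199, -0.0342), radius l
subtract pairs → two planes through P
linear system: -0.6854x+0.4341y = 0.0106−0.0793z; -0.6887x+-0.4399y = 0.0117−0.0954z
Cramer: x(z) = -0.0163+0.1271z;  y(z) = -0.0012+0.0179z
sphere 1 gives Az²+Bz+C=0 with A=1.0165, B=0.1044, C=-0.1412;  B²−4AC=0.5850;  roots -0.4276, 0.3249;  negative root z = -0.4276
x = -0.0706, y = -0.0088

(-0.0706, -0.0088, -0.4276)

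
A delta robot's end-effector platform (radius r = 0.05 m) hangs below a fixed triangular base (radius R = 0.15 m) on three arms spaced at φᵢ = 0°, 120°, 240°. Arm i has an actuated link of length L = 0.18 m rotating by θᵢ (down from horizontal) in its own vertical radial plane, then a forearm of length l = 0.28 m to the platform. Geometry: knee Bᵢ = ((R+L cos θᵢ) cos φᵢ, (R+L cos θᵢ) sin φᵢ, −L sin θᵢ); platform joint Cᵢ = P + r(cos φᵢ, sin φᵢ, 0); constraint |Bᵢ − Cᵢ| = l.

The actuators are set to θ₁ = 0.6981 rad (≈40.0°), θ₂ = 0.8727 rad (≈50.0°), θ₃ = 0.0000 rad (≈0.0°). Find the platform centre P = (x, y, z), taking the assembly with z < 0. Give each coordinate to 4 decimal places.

S1 = (0.2379·cos0.0°, 0.2379·sin0.0°, -0.1157) = (0.2379, 0.0000, -0.1157)
S2 = (0.2157·cos120.0°, 0.2157·sin120.0°, -0.1379) = (-0.1078, 0.1868, -0.1379)
arm 3 at φ=240.0°: e+L cos θ3 = 0.2800;  S3 = (-0.1400, -0.2425, 0.0000)
subtract pairs → two planes through P
plane₁₂: -0.6915x+0.3736y+-0.0444z = -0.0044
Cramer: x(z) = -0.0016+0.1051z;  y(z) = -0.0149+0.3133z
into |P−S₁|² = l²: 1.1092z² + 0.1717z + -0.0074 = 0;  Δ = 0.0625;  z = -0.1901 or 0.0353 → z<0 root = -0.1901
x = -0.0216, y = -0.0744

(-0.0216, -0.0744, -0.1901)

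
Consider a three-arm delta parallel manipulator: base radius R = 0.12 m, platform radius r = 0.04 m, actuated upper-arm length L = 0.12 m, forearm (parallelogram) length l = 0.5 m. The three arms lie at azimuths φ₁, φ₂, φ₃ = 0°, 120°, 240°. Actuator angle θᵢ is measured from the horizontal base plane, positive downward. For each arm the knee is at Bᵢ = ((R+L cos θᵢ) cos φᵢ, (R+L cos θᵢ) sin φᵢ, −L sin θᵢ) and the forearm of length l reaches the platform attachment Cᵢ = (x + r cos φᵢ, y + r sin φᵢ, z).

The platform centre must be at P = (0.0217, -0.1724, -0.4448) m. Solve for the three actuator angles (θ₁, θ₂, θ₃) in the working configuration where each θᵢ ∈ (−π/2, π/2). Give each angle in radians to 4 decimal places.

φ1=0.0° → target in arm frame (0.0217, -0.1724)
  A cos θ + B sin θ = C:  0.0583·cos θ + -0.4448·sin θ = 0.0193
  √(A²+B²)=0.4486;  θ1 = -1.4405+1.5278 ≈ 0.0873
arm 2 (φ=120.0°): x'=-0.1602, y'=0.0674
  A cos θ + B sin θ = C:  0.2402·cos θ + -0.4448·sin θ = -0.1019
  γ=atan2(-0.4448,0.2402)=-1.0757;  ψ=arccos(-0.2017)=1.7738;  θ2=γ+ψ≈0.6981
rotate P by −φ3: (0.1385, 0.1050, -0.4448)
  A=-0.0585, B=-0.4448, C=(l²−L²−A²−y'²−z²)/(2L)=0.0971
  θ3 = atan2(B,A) + arccos(C/0.4486) = -0.3489

θ₁ = 0.0873, θ₂ = 0.6981, θ₃ = -0.3489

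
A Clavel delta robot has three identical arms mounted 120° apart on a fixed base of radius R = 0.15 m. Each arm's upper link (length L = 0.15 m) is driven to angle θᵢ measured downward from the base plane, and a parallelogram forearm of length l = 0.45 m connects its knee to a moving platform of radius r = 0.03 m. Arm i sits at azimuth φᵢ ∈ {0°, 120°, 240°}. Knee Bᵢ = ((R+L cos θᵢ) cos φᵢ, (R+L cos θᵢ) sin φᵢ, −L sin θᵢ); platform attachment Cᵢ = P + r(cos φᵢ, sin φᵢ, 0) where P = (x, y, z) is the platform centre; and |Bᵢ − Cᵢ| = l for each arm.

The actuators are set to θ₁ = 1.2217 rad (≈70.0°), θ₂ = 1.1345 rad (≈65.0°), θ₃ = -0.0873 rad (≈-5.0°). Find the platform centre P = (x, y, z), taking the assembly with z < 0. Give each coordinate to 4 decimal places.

arm 1 at φ=0.0°: ρ1 = 0.1713;  S1 = (0.1713, 0.0000, -0.1410)
φ2=120.0°: virtual centre (-0.0917, 0.1588, -0.1359), radius l
arm 3 at φ=240.0°: ρ3 = 0.2694;  S3 = (-0.1347, -0.2333, 0.0131)
eliminate P² terms by subtracting sphere 1 from 2 and 3
plane₁₂: -0.5260x+0.3176y+0.0100z = 0.0029
Cramer: x(z) = -0.0201+0.2331z;  y(z) = -0.0241+0.3545z
sphere 1 gives Az²+Bz+C=0 with A=1.1800, B=0.1756, C=-0.1454;  B²−4AC=0.7172;  roots -0.4333, 0.2845;  negative root z = -0.4333
x = -0.1211, y = -0.1777

(-0.1211, -0.1777, -0.4333)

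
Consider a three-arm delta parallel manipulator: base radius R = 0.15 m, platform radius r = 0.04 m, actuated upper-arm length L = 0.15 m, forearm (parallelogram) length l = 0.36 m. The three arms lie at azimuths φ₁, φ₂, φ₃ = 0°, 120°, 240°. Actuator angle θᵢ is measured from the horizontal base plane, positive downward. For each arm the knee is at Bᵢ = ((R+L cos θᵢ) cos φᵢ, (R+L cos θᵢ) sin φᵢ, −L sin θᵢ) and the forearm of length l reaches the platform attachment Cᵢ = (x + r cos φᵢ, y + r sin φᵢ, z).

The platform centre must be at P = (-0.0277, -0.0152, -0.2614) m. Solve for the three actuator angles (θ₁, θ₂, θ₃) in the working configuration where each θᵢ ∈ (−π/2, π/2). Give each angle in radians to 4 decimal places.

θ₁ = 0.2621, θ₂ = 0.0874, θ₃ = -0.0870

arm 1 (φ=0.0°): x'=-0.0277, y'=-0.0152
  e−x'=0.1377;  (l²−L²−(e−x')²−y'²−z²)/2L = 0.0653
  θ1 = atan2(B,A) + arccos(C/0.2955) = 0.2621
arm 2 (φ=120.0°): x'=0.0007, y'=0.0316
  e−x'=0.1093;  (l²−L²−(e−x')²−y'²−z²)/2L = 0.0861
  γ=atan2(-0.2614,0.1093)=-1.1747;  ψ=arccos(0.3038)=1.2621;  θ2=γ+ψ≈0.0874
rotate P by −φ3: (0.0270, -0.0164, -0.2614)
  e−x'=0.0830;  (l²−L²−(e−x')²−y'²−z²)/2L = 0.1054
  √(A²+B²)=0.2743;  θ3 = -1.2634+1.1764 ≈ -0.0870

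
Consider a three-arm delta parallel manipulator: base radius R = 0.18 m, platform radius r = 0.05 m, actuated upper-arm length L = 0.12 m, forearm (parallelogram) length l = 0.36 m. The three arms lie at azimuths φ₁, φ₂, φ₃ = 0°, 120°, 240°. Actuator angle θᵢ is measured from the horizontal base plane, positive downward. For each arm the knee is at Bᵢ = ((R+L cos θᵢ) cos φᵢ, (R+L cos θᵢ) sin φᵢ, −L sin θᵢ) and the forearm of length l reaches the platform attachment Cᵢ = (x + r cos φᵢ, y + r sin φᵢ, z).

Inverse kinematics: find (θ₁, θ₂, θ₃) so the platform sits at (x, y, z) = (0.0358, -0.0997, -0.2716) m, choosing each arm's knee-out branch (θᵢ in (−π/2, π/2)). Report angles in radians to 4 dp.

φ1=0.0° → target in arm frame (0.0358, -0.0997)
  A cos θ + B sin θ = C:  0.0942·cos θ + -0.2716·sin θ = 0.0942
  √(A²+B²)=0.2875;  θ1 = -1.2369+1.2368 ≈ -0.0002
φ2=120.0° → target in arm frame (-0.1042, 0.0188)
  A=0.2342, B=-0.2716, C=(l²−L²−A²−y'²−z²)/(2L)=-0.0575
  √(A²+B²)=0.3587;  θ2 = -0.8591+1.7317 ≈ 0.8726
φ3=240.0° → target in arm frame (0.0684, 0.0809)
  A cos θ + B sin θ = C:  0.0616·cos θ + -0.2716·sin θ = 0.1296
  θ3 = atan2(B,A) + arccos(C/0.2785) = -0.2612

θ₁ = -0.0002, θ₂ = 0.8726, θ₃ = -0.2612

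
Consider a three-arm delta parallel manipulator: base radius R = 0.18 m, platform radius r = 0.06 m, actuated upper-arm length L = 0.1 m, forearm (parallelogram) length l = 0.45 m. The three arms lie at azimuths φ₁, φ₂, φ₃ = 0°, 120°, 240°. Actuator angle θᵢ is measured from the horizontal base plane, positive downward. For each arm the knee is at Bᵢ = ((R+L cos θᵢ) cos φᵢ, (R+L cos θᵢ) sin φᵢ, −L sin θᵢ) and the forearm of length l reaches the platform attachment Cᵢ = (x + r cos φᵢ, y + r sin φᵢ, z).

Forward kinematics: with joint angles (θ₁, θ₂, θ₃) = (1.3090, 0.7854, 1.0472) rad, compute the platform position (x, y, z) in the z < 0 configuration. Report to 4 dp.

arm 1 at φ=0.0°: ρ1 = 0.1459;  O1 = (0.1459, 0.0000, -0.0966)
O2 = (0.1907·cos120.0°, 0.1907·sin120.0°, -0.0707) = (-0.0954, 0.1652, -0.0707)
arm 3 at φ=240.0°: ρ3 = 0.1700;  O3 = (-0.0850, -0.1472, -0.0866)
|O₂|²−|O₁|² = 0.0108;  |O₃|²−|O₁|² = 0.0058
[-0.4825 0.3303 0.0518]·P = 0.0108;  [-0.4618 -0.2944 0.0200]·P = 0.0058
det = 0.2946;  x = -0.0172+0.0741z,  y = 0.0074+-0.0484z
into |P−O₁|² = l²: 1.0078z² + 0.1683z + -0.1665 = 0;  Δ = 0.6996;  z = -0.4984 or 0.3315 → z<0 root = -0.4984
x = -0.0542, y = 0.0315

(-0.0542, 0.0315, -0.4984)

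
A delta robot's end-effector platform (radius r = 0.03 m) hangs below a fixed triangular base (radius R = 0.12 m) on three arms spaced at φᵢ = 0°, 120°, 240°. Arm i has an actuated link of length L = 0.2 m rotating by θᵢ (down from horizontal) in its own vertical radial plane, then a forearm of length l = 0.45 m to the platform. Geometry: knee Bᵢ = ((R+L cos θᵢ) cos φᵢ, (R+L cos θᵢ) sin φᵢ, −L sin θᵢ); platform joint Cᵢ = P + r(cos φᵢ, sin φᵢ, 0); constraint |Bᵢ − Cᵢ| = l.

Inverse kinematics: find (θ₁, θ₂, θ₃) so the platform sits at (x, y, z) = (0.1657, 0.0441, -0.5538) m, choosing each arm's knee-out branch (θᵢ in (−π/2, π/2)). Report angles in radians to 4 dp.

arm 1 (φ=0.0°): x'=0.1657, y'=0.0441
  A cos θ + B sin θ = C:  -0.0757·cos θ + -0.5538·sin θ = -0.3797
  γ=atan2(-0.5538,-0.0757)=-1.7066;  ψ=arccos(-0.6793)=2.3176;  θ1=γ+ψ≈0.6109
rotate P by −φ2: (-0.0447, -0.1656, -0.5538)
  e−x'=0.1347;  (l²−L²−(e−x')²−y'²−z²)/2L = -0.4743
  γ=atan2(-0.5538,0.1347)=-1.3323;  ψ=arccos(-0.8323)=2.5540;  θ2=γ+ψ≈1.2217
φ3=240.0° → target in arm frame (-0.1210, 0.1215)
  e−x'=0.2110;  (l²−L²−(e−x')²−y'²−z²)/2L = -0.5087
  γ=atan2(-0.5538,0.2110)=-1.2067;  ψ=arccos(-0.8584)=2.6029;  θ3=γ+ψ≈1.3962

θ₁ = 0.6109, θ₂ = 1.2217, θ₃ = 1.3962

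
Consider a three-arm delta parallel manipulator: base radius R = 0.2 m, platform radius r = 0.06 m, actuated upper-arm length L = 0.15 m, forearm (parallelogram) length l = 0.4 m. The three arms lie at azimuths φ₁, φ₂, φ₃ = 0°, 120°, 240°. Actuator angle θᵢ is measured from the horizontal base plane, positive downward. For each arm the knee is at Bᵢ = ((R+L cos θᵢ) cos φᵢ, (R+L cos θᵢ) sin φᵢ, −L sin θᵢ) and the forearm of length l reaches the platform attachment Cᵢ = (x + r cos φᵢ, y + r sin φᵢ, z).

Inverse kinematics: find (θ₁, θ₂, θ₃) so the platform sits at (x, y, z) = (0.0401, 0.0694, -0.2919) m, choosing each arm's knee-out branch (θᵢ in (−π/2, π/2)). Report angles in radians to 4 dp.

θ₁ = -0.0874, θ₂ = -0.0871, θ₃ = 0.6113

rotate P by −φ1: (0.0401, 0.0694, -0.2919)
  A cos θ + B sin θ = C:  0.0999·cos θ + -0.2919·sin θ = 0.1250
  √(A²+B²)=0.3085;  θ1 = -1.2411+1.1537 ≈ -0.0874
arm 2 (φ=120.0°): x'=0.0401, y'=-0.0694
  e−x'=0.0999;  (l²−L²−(e−x')²−y'²−z²)/2L = 0.1249
  θ2 = atan2(B,A) + arccos(C/0.3085) = -0.0871
φ3=240.0° → target in arm frame (-0.0802, 0.0000)
  A cos θ + B sin θ = C:  0.2202·cos θ + -0.2919·sin θ = 0.0128
  γ=atan2(-0.2919,0.2202)=-0.9246;  ψ=arccos(0.0349)=1.5359;  θ3=γ+ψ≈0.6113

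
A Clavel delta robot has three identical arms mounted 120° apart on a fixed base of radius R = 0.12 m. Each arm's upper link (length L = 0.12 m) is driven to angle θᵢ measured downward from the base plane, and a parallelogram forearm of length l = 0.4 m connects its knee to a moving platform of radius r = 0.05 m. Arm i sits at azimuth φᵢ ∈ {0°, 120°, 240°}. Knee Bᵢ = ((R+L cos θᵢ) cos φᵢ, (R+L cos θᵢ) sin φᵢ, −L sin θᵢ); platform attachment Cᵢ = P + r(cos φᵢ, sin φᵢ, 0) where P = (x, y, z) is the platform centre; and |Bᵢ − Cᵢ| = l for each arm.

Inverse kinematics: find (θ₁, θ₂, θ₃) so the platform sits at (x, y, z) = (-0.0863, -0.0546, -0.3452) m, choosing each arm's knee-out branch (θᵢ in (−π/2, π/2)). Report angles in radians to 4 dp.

θ₁ = 0.4359, θ₂ = 0.0870, θ₃ = -0.3496

arm 1 (φ=0.0°): x'=-0.0863, y'=-0.0546
  A cos θ + B sin θ = C:  0.1563·cos θ + -0.3452·sin θ = -0.0041
  θ1 = atan2(B,A) + arccos(C/0.3789) = 0.4359
φ2=120.0° → target in arm frame (-0.0041, 0.1020)
  A cos θ + B sin θ = C:  0.0741·cos θ + -0.3452·sin θ = 0.0439
  θ2 = atan2(B,A) + arccos(C/0.3531) = 0.0870
rotate P by −φ3: (0.0904, -0.0474, -0.3452)
  e−x'=-0.0204;  (l²−L²−(e−x')²−y'²−z²)/2L = 0.0990
  θ3 = atan2(B,A) + arccos(C/0.3458) = -0.3496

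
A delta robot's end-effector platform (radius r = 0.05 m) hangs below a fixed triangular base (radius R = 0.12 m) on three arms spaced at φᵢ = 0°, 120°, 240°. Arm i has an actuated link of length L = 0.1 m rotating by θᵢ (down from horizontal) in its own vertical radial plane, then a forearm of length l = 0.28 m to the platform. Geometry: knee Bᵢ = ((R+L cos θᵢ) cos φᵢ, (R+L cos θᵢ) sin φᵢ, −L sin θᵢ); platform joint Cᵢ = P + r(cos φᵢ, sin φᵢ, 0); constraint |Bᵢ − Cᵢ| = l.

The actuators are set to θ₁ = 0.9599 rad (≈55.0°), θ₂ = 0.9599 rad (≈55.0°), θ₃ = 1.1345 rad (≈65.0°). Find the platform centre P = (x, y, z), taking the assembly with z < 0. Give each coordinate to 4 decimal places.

S1 = (0.1274·cos0.0°, 0.1274·sin0.0°, -0.0819) = (0.1274, 0.0000, -0.0819)
arm 2 at φ=120.0°: e+L cos θ2 = 0.1274;  S2 = (-0.0637, 0.1103, -0.0819)
φ3=240.0°: virtual centre (-0.0561, -0.0972, -0.0906), radius l
eliminate P² terms by subtracting sphere 1 from 2 and 3
plane₁₂: -0.3821x+0.2206y+0.0000z = 0.0000
det = 0.1552;  x = 0.0030+-0.0248z,  y = 0.0052+-0.0429z
quadratic in z: (1.0025)z²+(0.1695)z+(-0.0562)=0, √Δ=0.5041 → z ∈ {-0.3360, 0.1669}; z = -0.3360 (taking z<0)
x = 0.0113, y = 0.0196

(0.0113, 0.0196, -0.3360)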